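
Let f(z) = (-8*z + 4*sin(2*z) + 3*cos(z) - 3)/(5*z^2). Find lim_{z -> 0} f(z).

-3/10

Substitution gives 0/0; apply L'Hôpital's rule 2 times.
After differentiating numerator and denominator 2 times the quotient is (-(32*sin(z) + 3)*cos(z))/(10); at z = 0 this is -3/10.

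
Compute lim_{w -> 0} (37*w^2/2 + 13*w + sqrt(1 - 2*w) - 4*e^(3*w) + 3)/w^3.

-37/2

Substitution gives 0/0; apply L'Hôpital's rule 3 times.
After differentiating numerator and denominator 3 times the quotient is (-108*e^(3*w) - 3/(1 - 2*w)^(5/2))/(6); at w = 0 this is -37/2.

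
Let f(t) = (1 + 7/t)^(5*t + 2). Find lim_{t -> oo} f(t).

e^(35)

Write it as [(1 + 7/t)^t]^(5) · (1 + 7/t)^(2). The bracketed term tends to e^(7) and the second factor to 1, so the limit is e^(35).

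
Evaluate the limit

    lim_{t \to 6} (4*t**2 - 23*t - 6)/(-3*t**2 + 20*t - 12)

-25/16

Since t = 6 makes numerator and denominator zero, (t - 6) divides both.
Cancelling it gives (4*t + 1)/(2 - 3*t); now plug in t = 6 to get -25/16.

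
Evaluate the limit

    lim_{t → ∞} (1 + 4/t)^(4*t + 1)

e^(16)

Let L be the limit and take ln: ln L = lim (4t + 1)·ln(1 + 4/t) = lim (4t + 1)·(4/t + O(1/t²)) = 16.
Hence L = e^(16).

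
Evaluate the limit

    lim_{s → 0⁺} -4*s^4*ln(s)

This is a 0·(−∞) form. Rewrite as -4·ln(s) / s^(−4) and apply L'Hôpital:
the derivative quotient is -4·(1/s) / (−4·s^(−5)) = (4/4)·s^4 → 0.

0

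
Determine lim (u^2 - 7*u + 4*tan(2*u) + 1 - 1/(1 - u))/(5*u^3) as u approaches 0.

29/15

Substitution gives 0/0 (the numerator vanishes to order 3).
Expand each term to order u^3: the coefficient of u^3 in −1/(1 - u) is -1 and in 4·tan(2u) is 32/3.
Lower-order terms cancel with the polynomial part, so the numerator is (29/3)·u^3 + o(u^3), and the limit is (29/3)/(5) = 29/15.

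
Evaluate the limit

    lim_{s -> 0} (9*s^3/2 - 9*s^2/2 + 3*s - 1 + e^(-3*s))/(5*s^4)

27/40

Direct substitution gives 0/0.
Apply L'Hôpital: lim (27*s^2/2 - 9*s + 3 - 3*e^(-3*s))/(20*s^3), still 0/0.
Apply L'Hôpital: lim (27*s - 9 + 9*e^(-3*s))/(60*s^2), still 0/0.
Apply L'Hôpital: lim (27 - 27*e^(-3*s))/(120*s), still 0/0.
After 4 applications of L'Hôpital's rule the quotient is (81*e^(-3*s))/(120); substituting s = 0 gives 27/40.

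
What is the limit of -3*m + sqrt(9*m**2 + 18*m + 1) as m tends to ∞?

This has the form ∞ − ∞. Multiply and divide by the conjugate √(9*m^2 + 18*m + 1) + 3m.
That gives (18m + 1) / (√(9*m^2 + 18*m + 1) + 3m).
Divide numerator and denominator by m: the limit is 18/(2·3) = 3.

3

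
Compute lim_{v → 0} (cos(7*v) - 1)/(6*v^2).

-49/12

Direct substitution gives 0/0.
Apply L'Hôpital: lim (-7*sin(7*v))/(12*v), still 0/0.
After 2 applications of L'Hôpital's rule the quotient is (-49*cos(7*v))/(12); substituting v = 0 gives -49/12.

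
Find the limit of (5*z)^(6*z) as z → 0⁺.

Base → 0⁺ and exponent → 0⁺: a 0^0 form.
Take logs: 6z·ln(5z). This is 0·(−∞); rewriting as ln(5z)/(1/(6z)) and applying L'Hôpital gives 0.
Hence the limit is e^0 = 1.

1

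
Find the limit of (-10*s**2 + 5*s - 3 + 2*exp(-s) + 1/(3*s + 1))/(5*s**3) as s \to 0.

Substitution gives 0/0; apply L'Hôpital's rule 3 times.
After differentiating numerator and denominator 3 times the quotient is (-2*e^(-s) - 162/(3*s + 1)^4)/(30); at s = 0 this is -82/15.

-82/15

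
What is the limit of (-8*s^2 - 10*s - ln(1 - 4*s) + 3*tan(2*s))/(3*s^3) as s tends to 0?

88/9

Substitution gives 0/0 (the numerator vanishes to order 3).
Expand each term to order s^3: the coefficient of s^3 in −ln(1 - 4s) is 64/3 and in 3·tan(2s) is 8.
Lower-order terms cancel with the polynomial part, so the numerator is (88/3)·s^3 + o(s^3), and the limit is (88/3)/(3) = 88/9.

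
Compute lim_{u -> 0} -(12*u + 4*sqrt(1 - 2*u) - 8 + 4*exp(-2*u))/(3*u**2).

Substitution gives 0/0 (the numerator vanishes to order 2).
Expand each term to order u^2: the coefficient of u^2 in 4·e^(-2u) is 8 and in 4·√(1 - 2u) is -2.
Lower-order terms cancel with the polynomial part, so the numerator is (6)·u^2 + o(u^2), and the limit is (6)/(-3) = -2.

-2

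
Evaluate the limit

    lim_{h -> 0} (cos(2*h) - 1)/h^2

Direct substitution gives 0/0.
Apply L'Hôpital: lim (-2*sin(2*h))/(2*h), still 0/0.
After 2 applications of L'Hôpital's rule the quotient is (-4*cos(2*h))/(2); substituting h = 0 gives -2.

-2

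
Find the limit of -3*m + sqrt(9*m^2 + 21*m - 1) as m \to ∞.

An ∞ − ∞ form. Rationalising with the conjugate, the difference becomes (21m - 1) / (√(9*m^2 + 21*m - 1) + 3m).
For large m the denominator behaves like 2·3m, so the quotient tends to 21/6 = 7/2.

7/2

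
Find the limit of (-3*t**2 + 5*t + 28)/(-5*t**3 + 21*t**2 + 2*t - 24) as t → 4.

19/70

Direct substitution gives 0/0, so factor. Both numerator and denominator have (t - 4) as a factor.
After cancelling, the expression reduces to (-3*t - 7)/(-5*t^2 + t + 6).
Substituting t = 4 gives 19/70.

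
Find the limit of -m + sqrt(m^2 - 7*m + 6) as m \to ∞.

An ∞ − ∞ form. Rationalising with the conjugate, the difference becomes (-7m + 6) / (√(m^2 - 7*m + 6) + m).
For large m the denominator behaves like 2·m, so the quotient tends to -7/2 = -7/2.

-7/2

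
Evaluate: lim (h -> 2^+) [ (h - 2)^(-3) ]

∞

As h → 2⁺, (h - 2) → 0⁺, so (h - 2)^3 → 0⁺ and 1/(h - 2)^3 → ∞.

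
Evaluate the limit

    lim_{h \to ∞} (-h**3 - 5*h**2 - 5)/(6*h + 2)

The numerator has higher degree (3 > 1); the quotient behaves like (-1/(6))·h^2 for large |h|.
As h → +∞ this diverges to -∞.

-∞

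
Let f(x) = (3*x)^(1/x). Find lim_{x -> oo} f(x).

1

Base → ∞ and exponent → 0: an ∞^0 form.
Take logs: (1/x)·ln(3·x^1) = (ln 3 + 1·ln x)/x → 0.
So the limit is e^0 = 1.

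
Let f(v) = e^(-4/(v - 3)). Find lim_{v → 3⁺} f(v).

0

As v → 3⁺, -4/(v - 3) → −∞, so e^(-4/(v - 3)) → 0.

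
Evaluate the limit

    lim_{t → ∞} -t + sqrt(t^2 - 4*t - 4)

-2

This has the form ∞ − ∞. Multiply and divide by the conjugate √(t^2 - 4*t - 4) + t.
That gives (-4t - 4) / (√(t^2 - 4*t - 4) + t).
Divide numerator and denominator by t: the limit is -4/(2·1) = -2.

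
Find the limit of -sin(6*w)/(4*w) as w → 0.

-3/2

Substitution gives 0/0.
Write it as (6/(-4))·sin(6w)/(6w); since sin(u)/u → 1, the limit is -3/2.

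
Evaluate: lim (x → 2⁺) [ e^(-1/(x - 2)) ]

0

As x → 2⁺, -1/(x - 2) → −∞, so e^(-1/(x - 2)) → 0.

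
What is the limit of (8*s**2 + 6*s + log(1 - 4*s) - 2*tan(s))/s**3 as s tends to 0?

Substitution gives 0/0; apply L'Hôpital's rule 3 times.
After differentiating numerator and denominator 3 times the quotient is (8/cos(s)^2 - 12/cos(s)^4 + 128/(4*s - 1)^3)/(6); at s = 0 this is -22.

-22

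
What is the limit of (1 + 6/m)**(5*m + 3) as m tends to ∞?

e^(30)

Write it as [(1 + 6/m)^m]^(5) · (1 + 6/m)^(3). The bracketed term tends to e^(6) and the second factor to 1, so the limit is e^(30).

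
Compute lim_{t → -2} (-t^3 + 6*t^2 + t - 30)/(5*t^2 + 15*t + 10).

At t = -2 both the top and bottom vanish — a removable singularity. Factoring out (t + 2) from each leaves (-t^2 + 8*t - 15)/(5*t + 5), which at t = -2 equals 7.

7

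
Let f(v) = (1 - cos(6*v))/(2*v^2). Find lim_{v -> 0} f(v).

Substitution gives 0/0.
Use (1 − cos u)/u² → 1/2 with u = 6v: the limit is 6²/(2·2) = 9.

9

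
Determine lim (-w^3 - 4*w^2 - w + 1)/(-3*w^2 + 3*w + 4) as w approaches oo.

The numerator has higher degree (3 > 2); the quotient behaves like (-1/(-3))·w^1 for large |w|.
As w → +∞ this diverges to ∞.

∞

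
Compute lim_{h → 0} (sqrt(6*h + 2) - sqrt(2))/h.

A 0/0 form; rationalise with √(2 + 6h) + √2. This collapses the numerator to 6h, leaving 6/(√(2 + 6h) + √2) → 6/(2√2) = 3*√(2)/2.

3*√(2)/2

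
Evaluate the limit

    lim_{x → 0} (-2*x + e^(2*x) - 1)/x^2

Direct substitution gives 0/0.
Apply L'Hôpital: lim (2*e^(2*x) - 2)/(2*x), still 0/0.
After 2 applications of L'Hôpital's rule the quotient is (4*e^(2*x))/(2); substituting x = 0 gives 2.

2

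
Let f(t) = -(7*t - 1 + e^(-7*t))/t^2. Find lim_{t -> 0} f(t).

-49/2

Direct substitution gives 0/0.
Apply L'Hôpital: lim (7 - 7*e^(-7*t))/(-2*t), still 0/0.
After 2 applications of L'Hôpital's rule the quotient is (49*e^(-7*t))/(-2); substituting t = 0 gives -49/2.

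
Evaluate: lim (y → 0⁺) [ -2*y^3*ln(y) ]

This is a 0·(−∞) form. Rewrite as -2·ln(y) / y^(−3) and apply L'Hôpital:
the derivative quotient is -2·(1/y) / (−3·y^(−4)) = (2/3)·y^3 → 0.

0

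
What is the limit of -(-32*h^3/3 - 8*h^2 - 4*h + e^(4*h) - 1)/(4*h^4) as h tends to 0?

Direct substitution gives 0/0.
Apply L'Hôpital: lim (-32*h^2 - 16*h + 4*e^(4*h) - 4)/(-16*h^3), still 0/0.
Apply L'Hôpital: lim (-64*h + 16*e^(4*h) - 16)/(-48*h^2), still 0/0.
Apply L'Hôpital: lim (64*e^(4*h) - 64)/(-96*h), still 0/0.
After 4 applications of L'Hôpital's rule the quotient is (256*e^(4*h))/(-96); substituting h = 0 gives -8/3.

-8/3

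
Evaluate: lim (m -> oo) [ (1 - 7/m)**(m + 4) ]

Let L be the limit and take ln: ln L = lim (m + 4)·ln(1 - 7/m) = lim (m + 4)·(-7/m + O(1/m²)) = -7.
Hence L = e^(-7).

e^(-7)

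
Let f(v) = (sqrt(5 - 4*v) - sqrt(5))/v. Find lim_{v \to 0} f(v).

Substitution gives 0/0. Multiply numerator and denominator by the conjugate √(5 - 4v) + √5.
The numerator becomes (5 - 4v) − 5 = -4v, so the expression simplifies to -4/(√(5 - 4v) + √5).
Letting v → 0 gives -4/(2√5) = -2*√(5)/5.

-2*√(5)/5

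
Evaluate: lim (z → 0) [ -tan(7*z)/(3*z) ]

Substitution gives 0/0.
Since tan(u)/u → 1 as u → 0, tan(7z)/(7z) → 1 and the limit is 7/(-3) = -7/3.

-7/3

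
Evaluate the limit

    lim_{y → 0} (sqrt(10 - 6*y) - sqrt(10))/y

A 0/0 form; rationalise with √(10 - 6y) + √10. This collapses the numerator to -6y, leaving -6/(√(10 - 6y) + √10) → -6/(2√10) = -3*√(10)/10.

-3*√(10)/10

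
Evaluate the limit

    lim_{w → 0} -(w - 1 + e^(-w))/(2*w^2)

Direct substitution gives 0/0.
Apply L'Hôpital: lim (1 - e^(-w))/(-4*w), still 0/0.
After 2 applications of L'Hôpital's rule the quotient is (e^(-w))/(-4); substituting w = 0 gives -1/4.

-1/4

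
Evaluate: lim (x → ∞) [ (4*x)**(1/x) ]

1

Base → ∞ and exponent → 0: an ∞^0 form.
Take logs: (1/x)·ln(4·x^1) = (ln 4 + 1·ln x)/x → 0.
So the limit is e^0 = 1.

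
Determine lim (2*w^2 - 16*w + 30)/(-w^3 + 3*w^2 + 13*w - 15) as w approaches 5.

At w = 5 both the top and bottom vanish — a removable singularity. Factoring out (w - 5) from each leaves (2*w - 6)/(-w^2 - 2*w + 3), which at w = 5 equals -1/8.

-1/8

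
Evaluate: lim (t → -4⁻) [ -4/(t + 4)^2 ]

As t → -4⁻, (t + 4) → 0⁻, so (t + 4)^2 → 0⁺ and -4/(t + 4)^2 → -∞.

-∞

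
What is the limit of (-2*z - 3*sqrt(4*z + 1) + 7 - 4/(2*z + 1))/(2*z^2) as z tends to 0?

Substitution gives 0/0 (the numerator vanishes to order 2).
Expand each term to order z^2: the coefficient of z^2 in -4·1/(1 + 2z) is -16 and in -3·√(1 + 4z) is 6.
Lower-order terms cancel with the polynomial part, so the numerator is (-10)·z^2 + o(z^2), and the limit is (-10)/(2) = -5.

-5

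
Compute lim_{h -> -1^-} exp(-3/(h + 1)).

As h → -1⁻, -3/(h + 1) → +∞, so e^(-3/(h + 1)) → ∞.

∞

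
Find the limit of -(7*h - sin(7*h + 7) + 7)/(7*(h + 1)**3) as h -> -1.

-49/6

Direct substitution gives 0/0.
Apply L'Hôpital: lim (7 - 7*cos(7*h + 7))/(-21*(h + 1)^2), still 0/0.
Apply L'Hôpital: lim (49*sin(7*h + 7))/(-42*h - 42), still 0/0.
After 3 applications of L'Hôpital's rule the quotient is (343*cos(7*h + 7))/(-42); substituting h = -1 gives -49/6.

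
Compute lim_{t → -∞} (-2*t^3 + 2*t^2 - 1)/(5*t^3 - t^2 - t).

Numerator and denominator both have degree 3.
Dividing every term by t^3, all lower-order terms vanish and the limit is the ratio of leading coefficients, -2/(5) = -2/5.

-2/5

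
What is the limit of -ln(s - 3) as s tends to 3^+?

As s → 3⁺, s - 3 → 0⁺ and ln(s - 3) → −∞.
Multiplying by -1 gives ∞.

∞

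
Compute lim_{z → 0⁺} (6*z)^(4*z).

Base → 0⁺ and exponent → 0⁺: a 0^0 form.
Take logs: 4z·ln(6z). This is 0·(−∞); rewriting as ln(6z)/(1/(4z)) and applying L'Hôpital gives 0.
Hence the limit is e^0 = 1.

1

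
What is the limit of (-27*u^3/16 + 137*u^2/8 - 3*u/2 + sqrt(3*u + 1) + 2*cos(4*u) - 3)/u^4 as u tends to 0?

6977/384

Substitution gives 0/0; apply L'Hôpital's rule 4 times.
After differentiating numerator and denominator 4 times the quotient is (512*cos(4*u) - 1215/(16*(3*u + 1)^(7/2)))/(24); at u = 0 this is 6977/384.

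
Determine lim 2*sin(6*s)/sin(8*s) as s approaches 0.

3/2

Substitution gives 0/0.
Divide numerator and denominator by s: sin(6s)/s → 6 and sin(8s)/s → 8, so the limit is 2·6/8 = 3/2.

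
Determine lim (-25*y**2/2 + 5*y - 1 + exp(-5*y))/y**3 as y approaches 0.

-125/6

Direct substitution gives 0/0.
Apply L'Hôpital: lim (-25*y + 5 - 5*e^(-5*y))/(3*y^2), still 0/0.
Apply L'Hôpital: lim (-25 + 25*e^(-5*y))/(6*y), still 0/0.
After 3 applications of L'Hôpital's rule the quotient is (-125*e^(-5*y))/(6); substituting y = 0 gives -125/6.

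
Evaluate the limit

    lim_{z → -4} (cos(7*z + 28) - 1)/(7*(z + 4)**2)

Direct substitution gives 0/0.
Apply L'Hôpital: lim (-7*sin(7*z + 28))/(14*z + 56), still 0/0.
After 2 applications of L'Hôpital's rule the quotient is (-49*cos(7*z + 28))/(14); substituting z = -4 gives -7/2.

-7/2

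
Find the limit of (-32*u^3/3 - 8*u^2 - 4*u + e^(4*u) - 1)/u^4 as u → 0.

Direct substitution gives 0/0.
Apply L'Hôpital: lim (-32*u^2 - 16*u + 4*e^(4*u) - 4)/(4*u^3), still 0/0.
Apply L'Hôpital: lim (-64*u + 16*e^(4*u) - 16)/(12*u^2), still 0/0.
Apply L'Hôpital: lim (64*e^(4*u) - 64)/(24*u), still 0/0.
After 4 applications of L'Hôpital's rule the quotient is (256*e^(4*u))/(24); substituting u = 0 gives 32/3.

32/3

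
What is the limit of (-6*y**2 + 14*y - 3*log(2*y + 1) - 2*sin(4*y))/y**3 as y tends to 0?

40/3

Substitution gives 0/0 (the numerator vanishes to order 3).
Expand each term to order y^3: the coefficient of y^3 in -2·sin(4y) is 64/3 and in -3·ln(1 + 2y) is -8.
Lower-order terms cancel with the polynomial part, so the numerator is (40/3)·y^3 + o(y^3), and the limit is (40/3)/(1) = 40/3.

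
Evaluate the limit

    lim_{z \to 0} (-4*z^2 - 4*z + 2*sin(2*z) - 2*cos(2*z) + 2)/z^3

-8/3

Substitution gives 0/0; apply L'Hôpital's rule 3 times.
After differentiating numerator and denominator 3 times the quotient is (-16*sqrt(2)*sin(2*z + pi/4))/(6); at z = 0 this is -8/3.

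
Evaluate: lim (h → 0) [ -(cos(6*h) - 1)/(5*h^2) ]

18/5

Direct substitution gives 0/0.
Apply L'Hôpital: lim (-6*sin(6*h))/(-10*h), still 0/0.
After 2 applications of L'Hôpital's rule the quotient is (-36*cos(6*h))/(-10); substituting h = 0 gives 18/5.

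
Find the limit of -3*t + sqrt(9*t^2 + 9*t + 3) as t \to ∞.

An ∞ − ∞ form. Rationalising with the conjugate, the difference becomes (9t + 3) / (√(9*t^2 + 9*t + 3) + 3t).
For large t the denominator behaves like 2·3t, so the quotient tends to 9/6 = 3/2.

3/2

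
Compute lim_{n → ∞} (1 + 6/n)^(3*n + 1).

e^(18)

Write it as [(1 + 6/n)^n]^(3) · (1 + 6/n)^(1). The bracketed term tends to e^(6) and the second factor to 1, so the limit is e^(18).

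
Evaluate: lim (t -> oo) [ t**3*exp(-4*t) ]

Write as t^3/e^{4t}, an ∞/∞ form.
Exponential growth dominates any polynomial, so repeated L'Hôpital (or the standard result) gives 0.

0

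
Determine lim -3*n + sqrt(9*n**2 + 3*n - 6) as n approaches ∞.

An ∞ − ∞ form. Rationalising with the conjugate, the difference becomes (3n - 6) / (√(9*n^2 + 3*n - 6) + 3n).
For large n the denominator behaves like 2·3n, so the quotient tends to 3/6 = 1/2.

1/2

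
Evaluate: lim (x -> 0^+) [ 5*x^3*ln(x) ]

This is a 0·(−∞) form. Rewrite as 5·ln(x) / x^(−3) and apply L'Hôpital:
the derivative quotient is 5·(1/x) / (−3·x^(−4)) = (-5/3)·x^3 → 0.

0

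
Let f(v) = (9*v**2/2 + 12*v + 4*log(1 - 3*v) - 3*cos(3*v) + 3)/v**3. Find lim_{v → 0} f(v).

-36

Substitution gives 0/0 (the numerator vanishes to order 3).
Expand each term to order v^3: the coefficient of v^3 in 4·ln(1 - 3v) is -36 and in -3·cos(3v) is 0.
Lower-order terms cancel with the polynomial part, so the numerator is (-36)·v^3 + o(v^3), and the limit is (-36)/(1) = -36.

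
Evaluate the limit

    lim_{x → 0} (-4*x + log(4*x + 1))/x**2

-8

Direct substitution gives 0/0.
Apply L'Hôpital: lim (-4 + 4/(4*x + 1))/(2*x), still 0/0.
After 2 applications of L'Hôpital's rule the quotient is (-16/(4*x + 1)^2)/(2); substituting x = 0 gives -8.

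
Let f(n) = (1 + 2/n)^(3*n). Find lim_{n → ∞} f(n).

Let L be the limit and take ln: ln L = lim (3n)·ln(1 + 2/n) = lim (3n)·(2/n + O(1/n²)) = 6.
Hence L = e^(6).

e^(6)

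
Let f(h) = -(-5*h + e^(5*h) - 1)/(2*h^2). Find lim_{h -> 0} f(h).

Direct substitution gives 0/0.
Apply L'Hôpital: lim (5*e^(5*h) - 5)/(-4*h), still 0/0.
After 2 applications of L'Hôpital's rule the quotient is (25*e^(5*h))/(-4); substituting h = 0 gives -25/4.

-25/4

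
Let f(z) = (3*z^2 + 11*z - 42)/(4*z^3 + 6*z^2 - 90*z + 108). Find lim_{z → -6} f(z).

Since z = -6 makes numerator and denominator zero, (z + 6) divides both.
Cancelling it gives (3*z - 7)/(4*z^2 - 18*z + 18); now plug in z = -6 to get -5/54.

-5/54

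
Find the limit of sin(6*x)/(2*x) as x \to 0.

Substitution gives 0/0.
Write it as (6/2)·sin(6x)/(6x); since sin(u)/u → 1, the limit is 3.

3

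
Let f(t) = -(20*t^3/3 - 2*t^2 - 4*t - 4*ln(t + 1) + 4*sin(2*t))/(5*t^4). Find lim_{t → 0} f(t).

-1/5

Substitution gives 0/0; apply L'Hôpital's rule 4 times.
After differentiating numerator and denominator 4 times the quotient is (64*sin(2*t) + 24/(t + 1)^4)/(-120); at t = 0 this is -1/5.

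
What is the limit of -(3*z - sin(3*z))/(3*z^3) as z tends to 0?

Direct substitution gives 0/0.
Apply L'Hôpital: lim (3 - 3*cos(3*z))/(-9*z^2), still 0/0.
Apply L'Hôpital: lim (9*sin(3*z))/(-18*z), still 0/0.
After 3 applications of L'Hôpital's rule the quotient is (27*cos(3*z))/(-18); substituting z = 0 gives -3/2.

-3/2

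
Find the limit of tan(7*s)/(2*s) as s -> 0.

7/2

Substitution gives 0/0.
Since tan(u)/u → 1 as u → 0, tan(7s)/(7s) → 1 and the limit is 7/2.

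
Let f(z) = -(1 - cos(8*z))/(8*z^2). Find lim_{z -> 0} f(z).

Substitution gives 0/0.
Use (1 − cos u)/u² → 1/2 with u = 8z: the limit is 8²/(2·(-8)) = -4.

-4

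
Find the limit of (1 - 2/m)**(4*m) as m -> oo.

The base → 1 and the exponent → ∞: a 1^∞ form.
Take logarithms: (4m)·ln(1 - 2/m). Since ln(1+u) ~ u for small u, this behaves like (4m)·(-2/m) → -8.
So the limit is e^(-8).

e^(-8)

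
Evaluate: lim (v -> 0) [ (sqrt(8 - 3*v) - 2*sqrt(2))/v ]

A 0/0 form; rationalise with √(8 - 3v) + √8. This collapses the numerator to -3v, leaving -3/(√(8 - 3v) + √8) → -3/(2√8) = -3*√(2)/8.

-3*√(2)/8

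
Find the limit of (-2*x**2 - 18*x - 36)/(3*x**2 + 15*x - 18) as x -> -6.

-2/7

At x = -6 both the top and bottom vanish — a removable singularity. Factoring out (x + 6) from each leaves (-2*x - 6)/(3*x - 3), which at x = -6 equals -2/7.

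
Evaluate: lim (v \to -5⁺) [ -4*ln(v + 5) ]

∞

As v → -5⁺, v + 5 → 0⁺ and ln(v + 5) → −∞.
Multiplying by -4 gives ∞.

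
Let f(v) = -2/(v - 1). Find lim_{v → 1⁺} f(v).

-∞

As v → 1⁺, (v - 1) → 0⁺, so (v - 1)^1 → 0⁺ and -2/(v - 1)^1 → -∞.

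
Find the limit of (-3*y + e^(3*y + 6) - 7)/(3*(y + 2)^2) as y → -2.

3/2

Direct substitution gives 0/0.
Apply L'Hôpital: lim (3*e^(3*y + 6) - 3)/(6*y + 12), still 0/0.
After 2 applications of L'Hôpital's rule the quotient is (9*e^(3*y + 6))/(6); substituting y = -2 gives 3/2.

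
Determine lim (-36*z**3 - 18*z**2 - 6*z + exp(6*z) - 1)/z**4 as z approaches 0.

54

Direct substitution gives 0/0.
Apply L'Hôpital: lim (-108*z^2 - 36*z + 6*e^(6*z) - 6)/(4*z^3), still 0/0.
Apply L'Hôpital: lim (-216*z + 36*e^(6*z) - 36)/(12*z^2), still 0/0.
Apply L'Hôpital: lim (216*e^(6*z) - 216)/(24*z), still 0/0.
After 4 applications of L'Hôpital's rule the quotient is (1296*e^(6*z))/(24); substituting z = 0 gives 54.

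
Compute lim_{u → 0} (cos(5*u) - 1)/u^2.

-25/2

Direct substitution gives 0/0.
Apply L'Hôpital: lim (-5*sin(5*u))/(2*u), still 0/0.
After 2 applications of L'Hôpital's rule the quotient is (-25*cos(5*u))/(2); substituting u = 0 gives -25/2.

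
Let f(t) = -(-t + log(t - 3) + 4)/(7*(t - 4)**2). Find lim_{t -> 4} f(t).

Direct substitution gives 0/0.
Apply L'Hôpital: lim (-1 + 1/(t - 3))/(56 - 14*t), still 0/0.
After 2 applications of L'Hôpital's rule the quotient is (-1/(t - 3)^2)/(-14); substituting t = 4 gives 1/14.

1/14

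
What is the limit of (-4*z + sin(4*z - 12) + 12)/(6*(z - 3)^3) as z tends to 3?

-16/9

Direct substitution gives 0/0.
Apply L'Hôpital: lim (4*cos(4*z - 12) - 4)/(18*(z - 3)^2), still 0/0.
Apply L'Hôpital: lim (-16*sin(4*z - 12))/(36*z - 108), still 0/0.
After 3 applications of L'Hôpital's rule the quotient is (-64*cos(4*z - 12))/(36); substituting z = 3 gives -16/9.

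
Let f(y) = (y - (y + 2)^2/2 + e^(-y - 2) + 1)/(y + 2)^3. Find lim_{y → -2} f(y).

Direct substitution gives 0/0.
Apply L'Hôpital: lim (-y - e^(-y - 2) - 1)/(3*(y + 2)^2), still 0/0.
Apply L'Hôpital: lim (e^(-y - 2) - 1)/(6*y + 12), still 0/0.
After 3 applications of L'Hôpital's rule the quotient is (-e^(-y - 2))/(6); substituting y = -2 gives -1/6.

-1/6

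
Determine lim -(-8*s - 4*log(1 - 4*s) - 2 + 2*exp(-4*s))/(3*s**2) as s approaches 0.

Substitution gives 0/0 (the numerator vanishes to order 2).
Expand each term to order s^2: the coefficient of s^2 in 2·e^(-4s) is 16 and in -4·ln(1 - 4s) is 32.
Lower-order terms cancel with the polynomial part, so the numerator is (48)·s^2 + o(s^2), and the limit is (48)/(-3) = -16.

-16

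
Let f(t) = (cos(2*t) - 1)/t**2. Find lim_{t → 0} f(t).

-2

Direct substitution gives 0/0.
Apply L'Hôpital: lim (-2*sin(2*t))/(2*t), still 0/0.
After 2 applications of L'Hôpital's rule the quotient is (-4*cos(2*t))/(2); substituting t = 0 gives -2.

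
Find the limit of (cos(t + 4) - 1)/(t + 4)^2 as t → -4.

-1/2

Direct substitution gives 0/0.
Apply L'Hôpital: lim (-sin(t + 4))/(2*t + 8), still 0/0.
After 2 applications of L'Hôpital's rule the quotient is (-cos(t + 4))/(2); substituting t = -4 gives -1/2.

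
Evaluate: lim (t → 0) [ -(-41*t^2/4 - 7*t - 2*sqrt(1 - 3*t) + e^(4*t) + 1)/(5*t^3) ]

-337/120

Substitution gives 0/0; apply L'Hôpital's rule 3 times.
After differentiating numerator and denominator 3 times the quotient is (64*e^(4*t) + 81/(4*(1 - 3*t)^(5/2)))/(-30); at t = 0 this is -337/120.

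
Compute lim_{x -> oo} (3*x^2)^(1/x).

1

Base → ∞ and exponent → 0: an ∞^0 form.
Take logs: (1/x)·ln(3·x^2) = (ln 3 + 2·ln x)/x → 0.
So the limit is e^0 = 1.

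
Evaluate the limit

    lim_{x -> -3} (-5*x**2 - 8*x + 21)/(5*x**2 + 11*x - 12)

Direct substitution gives 0/0, so factor. Both numerator and denominator have (x + 3) as a factor.
After cancelling, the expression reduces to (7 - 5*x)/(5*x - 4).
Substituting x = -3 gives -22/19.

-22/19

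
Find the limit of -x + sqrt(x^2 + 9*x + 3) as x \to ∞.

This has the form ∞ − ∞. Multiply and divide by the conjugate √(x^2 + 9*x + 3) + x.
That gives (9x + 3) / (√(x^2 + 9*x + 3) + x).
Divide numerator and denominator by x: the limit is 9/(2·1) = 9/2.

9/2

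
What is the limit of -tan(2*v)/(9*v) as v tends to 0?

Substitution gives 0/0.
Since tan(u)/u → 1 as u → 0, tan(2v)/(2v) → 1 and the limit is 2/(-9) = -2/9.

-2/9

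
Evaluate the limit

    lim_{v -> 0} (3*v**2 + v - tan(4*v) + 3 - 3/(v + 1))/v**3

-55/3

Substitution gives 0/0 (the numerator vanishes to order 3).
Expand each term to order v^3: the coefficient of v^3 in -3·1/(1 + v) is 3 and in −tan(4v) is -64/3.
Lower-order terms cancel with the polynomial part, so the numerator is (-55/3)·v^3 + o(v^3), and the limit is (-55/3)/(1) = -55/3.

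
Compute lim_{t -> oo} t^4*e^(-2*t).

0

Write as t^4/e^{2t}, an ∞/∞ form.
Exponential growth dominates any polynomial, so repeated L'Hôpital (or the standard result) gives 0.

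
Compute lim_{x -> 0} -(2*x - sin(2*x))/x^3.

-4/3

Direct substitution gives 0/0.
Apply L'Hôpital: lim (2 - 2*cos(2*x))/(-3*x^2), still 0/0.
Apply L'Hôpital: lim (4*sin(2*x))/(-6*x), still 0/0.
After 3 applications of L'Hôpital's rule the quotient is (8*cos(2*x))/(-6); substituting x = 0 gives -4/3.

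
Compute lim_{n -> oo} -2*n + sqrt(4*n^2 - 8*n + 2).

An ∞ − ∞ form. Rationalising with the conjugate, the difference becomes (-8n + 2) / (√(4*n^2 - 8*n + 2) + 2n).
For large n the denominator behaves like 2·2n, so the quotient tends to -8/4 = -2.

-2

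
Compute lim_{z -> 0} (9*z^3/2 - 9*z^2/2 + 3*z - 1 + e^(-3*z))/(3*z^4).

9/8

Direct substitution gives 0/0.
Apply L'Hôpital: lim (27*z^2/2 - 9*z + 3 - 3*e^(-3*z))/(12*z^3), still 0/0.
Apply L'Hôpital: lim (27*z - 9 + 9*e^(-3*z))/(36*z^2), still 0/0.
Apply L'Hôpital: lim (27 - 27*e^(-3*z))/(72*z), still 0/0.
After 4 applications of L'Hôpital's rule the quotient is (81*e^(-3*z))/(72); substituting z = 0 gives 9/8.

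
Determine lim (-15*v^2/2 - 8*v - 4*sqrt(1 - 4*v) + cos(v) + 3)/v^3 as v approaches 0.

16

Substitution gives 0/0; apply L'Hôpital's rule 3 times.
After differentiating numerator and denominator 3 times the quotient is (sin(v) + 96/(1 - 4*v)^(5/2))/(6); at v = 0 this is 16.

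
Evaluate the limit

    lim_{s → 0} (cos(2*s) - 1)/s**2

Direct substitution gives 0/0.
Apply L'Hôpital: lim (-2*sin(2*s))/(2*s), still 0/0.
After 2 applications of L'Hôpital's rule the quotient is (-4*cos(2*s))/(2); substituting s = 0 gives -2.

-2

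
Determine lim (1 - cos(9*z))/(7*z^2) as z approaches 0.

81/14

Substitution gives 0/0.
Use (1 − cos u)/u² → 1/2 with u = 9z: the limit is 9²/(2·7) = 81/14.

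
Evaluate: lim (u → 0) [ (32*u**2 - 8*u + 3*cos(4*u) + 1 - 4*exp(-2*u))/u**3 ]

16/3

Substitution gives 0/0; apply L'Hôpital's rule 3 times.
After differentiating numerator and denominator 3 times the quotient is (192*sin(4*u) + 32*e^(-2*u))/(6); at u = 0 this is 16/3.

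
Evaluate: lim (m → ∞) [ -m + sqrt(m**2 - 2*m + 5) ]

-1

This has the form ∞ − ∞. Multiply and divide by the conjugate √(m^2 - 2*m + 5) + m.
That gives (-2m + 5) / (√(m^2 - 2*m + 5) + m).
Divide numerator and denominator by m: the limit is -2/(2·1) = -1.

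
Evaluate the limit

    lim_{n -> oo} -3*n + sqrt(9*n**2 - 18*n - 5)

-3

An ∞ − ∞ form. Rationalising with the conjugate, the difference becomes (-18n - 5) / (√(9*n^2 - 18*n - 5) + 3n).
For large n the denominator behaves like 2·3n, so the quotient tends to -18/6 = -3.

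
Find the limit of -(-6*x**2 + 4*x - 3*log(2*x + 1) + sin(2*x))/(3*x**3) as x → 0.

28/9

Substitution gives 0/0; apply L'Hôpital's rule 3 times.
After differentiating numerator and denominator 3 times the quotient is (-8*cos(2*x) - 48/(2*x + 1)^3)/(-18); at x = 0 this is 28/9.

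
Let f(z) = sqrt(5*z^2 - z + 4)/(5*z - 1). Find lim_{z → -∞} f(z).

-√(5)/5

For large |z|, √(5*z^2 - z + 4) ≈ √5·|z| and the denominator ≈ 5z.
Since z → −∞, |z| = −z, giving −√5/(5) = -√(5)/5.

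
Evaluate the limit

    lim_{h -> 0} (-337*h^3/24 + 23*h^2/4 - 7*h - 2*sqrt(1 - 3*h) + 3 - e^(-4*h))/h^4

-833/192

Substitution gives 0/0; apply L'Hôpital's rule 4 times.
After differentiating numerator and denominator 4 times the quotient is (-256*e^(-4*h) + 1215/(8*(1 - 3*h)^(7/2)))/(24); at h = 0 this is -833/192.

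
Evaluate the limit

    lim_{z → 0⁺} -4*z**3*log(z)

This is a 0·(−∞) form. Rewrite as -4·ln(z) / z^(−3) and apply L'Hôpital:
the derivative quotient is -4·(1/z) / (−3·z^(−4)) = (4/3)·z^3 → 0.

0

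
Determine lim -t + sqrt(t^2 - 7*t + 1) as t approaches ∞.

This has the form ∞ − ∞. Multiply and divide by the conjugate √(t^2 - 7*t + 1) + t.
That gives (-7t + 1) / (√(t^2 - 7*t + 1) + t).
Divide numerator and denominator by t: the limit is -7/(2·1) = -7/2.

-7/2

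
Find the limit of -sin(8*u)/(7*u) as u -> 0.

-8/7

Substitution gives 0/0.
Write it as (8/(-7))·sin(8u)/(8u); since sin(θ)/θ → 1, the limit is -8/7.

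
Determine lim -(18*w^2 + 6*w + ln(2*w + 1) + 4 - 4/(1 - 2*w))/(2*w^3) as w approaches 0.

44/3

Substitution gives 0/0 (the numerator vanishes to order 3).
Expand each term to order w^3: the coefficient of w^3 in -4·1/(1 - 2w) is -32 and in ln(1 + 2w) is 8/3.
Lower-order terms cancel with the polynomial part, so the numerator is (-88/3)·w^3 + o(w^3), and the limit is (-88/3)/(-2) = 44/3.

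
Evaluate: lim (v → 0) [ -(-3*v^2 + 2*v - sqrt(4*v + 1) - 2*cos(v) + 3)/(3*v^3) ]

4/3

Substitution gives 0/0 (the numerator vanishes to order 3).
Expand each term to order v^3: the coefficient of v^3 in −√(1 + 4v) is -4 and in -2·cos(v) is 0.
Lower-order terms cancel with the polynomial part, so the numerator is (-4)·v^3 + o(v^3), and the limit is (-4)/(-3) = 4/3.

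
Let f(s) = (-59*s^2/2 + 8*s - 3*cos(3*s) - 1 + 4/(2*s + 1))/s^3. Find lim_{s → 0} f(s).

Substitution gives 0/0 (the numerator vanishes to order 3).
Expand each term to order s^3: the coefficient of s^3 in -3·cos(3s) is 0 and in 4·1/(1 + 2s) is -32.
Lower-order terms cancel with the polynomial part, so the numerator is (-32)·s^3 + o(s^3), and the limit is (-32)/(1) = -32.

-32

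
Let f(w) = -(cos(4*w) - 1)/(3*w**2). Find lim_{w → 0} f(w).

8/3

Direct substitution gives 0/0.
Apply L'Hôpital: lim (-4*sin(4*w))/(-6*w), still 0/0.
After 2 applications of L'Hôpital's rule the quotient is (-16*cos(4*w))/(-6); substituting w = 0 gives 8/3.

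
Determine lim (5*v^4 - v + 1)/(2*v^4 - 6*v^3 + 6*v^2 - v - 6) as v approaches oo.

5/2

Numerator and denominator both have degree 4.
Dividing every term by v^4, all lower-order terms vanish and the limit is the ratio of leading coefficients, 5/(2) = 5/2.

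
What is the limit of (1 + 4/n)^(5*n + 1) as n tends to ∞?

e^(20)

The base → 1 and the exponent → ∞: a 1^∞ form.
Take logarithms: (5n + 1)·ln(1 + 4/n). Since ln(1+u) ~ u for small u, this behaves like (5n)·(4/n) → 20.
So the limit is e^(20).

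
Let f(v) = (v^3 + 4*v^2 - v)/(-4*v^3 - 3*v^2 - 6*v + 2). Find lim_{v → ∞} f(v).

-1/4

Numerator and denominator both have degree 3.
Dividing every term by v^3, all lower-order terms vanish and the limit is the ratio of leading coefficients, 1/(-4) = -1/4.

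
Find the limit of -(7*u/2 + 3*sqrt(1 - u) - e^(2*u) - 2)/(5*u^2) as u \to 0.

19/40

Substitution gives 0/0 (the numerator vanishes to order 2).
Expand each term to order u^2: the coefficient of u^2 in 3·√(1 - u) is -3/8 and in −e^(2u) is -2.
Lower-order terms cancel with the polynomial part, so the numerator is (-19/8)·u^2 + o(u^2), and the limit is (-19/8)/(-5) = 19/40.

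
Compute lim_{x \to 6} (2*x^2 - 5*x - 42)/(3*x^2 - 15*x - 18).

At x = 6 both the top and bottom vanish — a removable singularity. Factoring out (x - 6) from each leaves (2*x + 7)/(3*x + 3), which at x = 6 equals 19/21.

19/21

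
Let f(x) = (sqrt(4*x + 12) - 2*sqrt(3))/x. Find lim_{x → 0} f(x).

√(3)/3

Substitution gives 0/0. Multiply numerator and denominator by the conjugate √(12 + 4x) + √12.
The numerator becomes (12 + 4x) − 12 = 4x, so the expression simplifies to 4/(√(12 + 4x) + √12).
Letting x → 0 gives 4/(2√12) = √(3)/3.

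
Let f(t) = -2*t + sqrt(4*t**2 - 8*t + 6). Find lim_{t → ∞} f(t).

-2

This has the form ∞ − ∞. Multiply and divide by the conjugate √(4*t^2 - 8*t + 6) + 2t.
That gives (-8t + 6) / (√(4*t^2 - 8*t + 6) + 2t).
Divide numerator and denominator by t: the limit is -8/(2·2) = -2.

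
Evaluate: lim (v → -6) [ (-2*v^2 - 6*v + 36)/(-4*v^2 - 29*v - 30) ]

18/19

Direct substitution gives 0/0, so factor. Both numerator and denominator have (v + 6) as a factor.
After cancelling, the expression reduces to (6 - 2*v)/(-4*v - 5).
Substituting v = -6 gives 18/19.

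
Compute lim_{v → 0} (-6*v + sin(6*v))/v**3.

Direct substitution gives 0/0.
Apply L'Hôpital: lim (6*cos(6*v) - 6)/(3*v^2), still 0/0.
Apply L'Hôpital: lim (-36*sin(6*v))/(6*v), still 0/0.
After 3 applications of L'Hôpital's rule the quotient is (-216*cos(6*v))/(6); substituting v = 0 gives -36.

-36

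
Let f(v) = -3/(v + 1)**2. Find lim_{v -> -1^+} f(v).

-∞

As v → -1⁺, (v + 1) → 0⁺, so (v + 1)^2 → 0⁺ and -3/(v + 1)^2 → -∞.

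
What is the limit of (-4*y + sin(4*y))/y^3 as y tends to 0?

Direct substitution gives 0/0.
Apply L'Hôpital: lim (4*cos(4*y) - 4)/(3*y^2), still 0/0.
Apply L'Hôpital: lim (-16*sin(4*y))/(6*y), still 0/0.
After 3 applications of L'Hôpital's rule the quotient is (-64*cos(4*y))/(6); substituting y = 0 gives -32/3.

-32/3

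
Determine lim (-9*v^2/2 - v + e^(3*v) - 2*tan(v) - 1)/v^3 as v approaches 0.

23/6

Substitution gives 0/0 (the numerator vanishes to order 3).
Expand each term to order v^3: the coefficient of v^3 in e^(3v) is 9/2 and in -2·tan(v) is -2/3.
Lower-order terms cancel with the polynomial part, so the numerator is (23/6)·v^3 + o(v^3), and the limit is (23/6)/(1) = 23/6.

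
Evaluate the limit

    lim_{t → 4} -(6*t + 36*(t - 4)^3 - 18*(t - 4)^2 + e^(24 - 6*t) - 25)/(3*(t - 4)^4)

-18

Direct substitution gives 0/0.
Apply L'Hôpital: lim (-36*t + 108*(t - 4)^2 - 6*e^(24 - 6*t) + 150)/(-12*(t - 4)^3), still 0/0.
Apply L'Hôpital: lim (216*t + 36*e^(24 - 6*t) - 900)/(-36*(t - 4)^2), still 0/0.
Apply L'Hôpital: lim (216 - 216*e^(24 - 6*t))/(288 - 72*t), still 0/0.
After 4 applications of L'Hôpital's rule the quotient is (1296*e^(24 - 6*t))/(-72); substituting t = 4 gives -18.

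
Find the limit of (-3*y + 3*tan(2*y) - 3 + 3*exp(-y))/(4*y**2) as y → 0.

3/8

Substitution gives 0/0 (the numerator vanishes to order 2).
Expand each term to order y^2: the coefficient of y^2 in 3·tan(2y) is 0 and in 3·e^(-y) is 3/2.
Lower-order terms cancel with the polynomial part, so the numerator is (3/2)·y^2 + o(y^2), and the limit is (3/2)/(4) = 3/8.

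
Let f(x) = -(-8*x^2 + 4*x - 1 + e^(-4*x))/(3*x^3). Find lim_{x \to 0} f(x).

Direct substitution gives 0/0.
Apply L'Hôpital: lim (-16*x + 4 - 4*e^(-4*x))/(-9*x^2), still 0/0.
Apply L'Hôpital: lim (-16 + 16*e^(-4*x))/(-18*x), still 0/0.
After 3 applications of L'Hôpital's rule the quotient is (-64*e^(-4*x))/(-18); substituting x = 0 gives 32/9.

32/9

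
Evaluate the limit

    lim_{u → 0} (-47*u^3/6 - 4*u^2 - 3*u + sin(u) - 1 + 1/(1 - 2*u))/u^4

Substitution gives 0/0 (the numerator vanishes to order 4).
Expand each term to order u^4: the coefficient of u^4 in 1/(1 - 2u) is 16 and in sin(u) is 0.
Lower-order terms cancel with the polynomial part, so the numerator is (16)·u^4 + o(u^4), and the limit is (16)/(1) = 16.

16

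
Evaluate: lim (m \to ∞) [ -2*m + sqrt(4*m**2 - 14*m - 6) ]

-7/2

This has the form ∞ − ∞. Multiply and divide by the conjugate √(4*m^2 - 14*m - 6) + 2m.
That gives (-14m - 6) / (√(4*m^2 - 14*m - 6) + 2m).
Divide numerator and denominator by m: the limit is -14/(2·2) = -7/2.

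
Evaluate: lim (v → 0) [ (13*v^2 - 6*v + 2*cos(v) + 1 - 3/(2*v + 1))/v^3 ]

Substitution gives 0/0; apply L'Hôpital's rule 3 times.
After differentiating numerator and denominator 3 times the quotient is (2*sin(v) + 144/(2*v + 1)^4)/(6); at v = 0 this is 24.

24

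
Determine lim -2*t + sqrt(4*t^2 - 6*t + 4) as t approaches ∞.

-3/2

An ∞ − ∞ form. Rationalising with the conjugate, the difference becomes (-6t + 4) / (√(4*t^2 - 6*t + 4) + 2t).
For large t the denominator behaves like 2·2t, so the quotient tends to -6/4 = -3/2.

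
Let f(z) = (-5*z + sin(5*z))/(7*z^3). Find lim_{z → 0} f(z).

Direct substitution gives 0/0.
Apply L'Hôpital: lim (5*cos(5*z) - 5)/(21*z^2), still 0/0.
Apply L'Hôpital: lim (-25*sin(5*z))/(42*z), still 0/0.
After 3 applications of L'Hôpital's rule the quotient is (-125*cos(5*z))/(42); substituting z = 0 gives -125/42.

-125/42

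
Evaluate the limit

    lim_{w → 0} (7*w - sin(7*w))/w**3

Direct substitution gives 0/0.
Apply L'Hôpital: lim (7 - 7*cos(7*w))/(3*w^2), still 0/0.
Apply L'Hôpital: lim (49*sin(7*w))/(6*w), still 0/0.
After 3 applications of L'Hôpital's rule the quotient is (343*cos(7*w))/(6); substituting w = 0 gives 343/6.

343/6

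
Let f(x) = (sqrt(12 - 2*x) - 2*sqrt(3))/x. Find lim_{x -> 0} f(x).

A 0/0 form; rationalise with √(12 - 2x) + √12. This collapses the numerator to -2x, leaving -2/(√(12 - 2x) + √12) → -2/(2√12) = -√(3)/6.

-√(3)/6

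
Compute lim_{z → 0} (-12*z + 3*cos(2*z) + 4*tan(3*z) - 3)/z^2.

-6

Substitution gives 0/0 (the numerator vanishes to order 2).
Expand each term to order z^2: the coefficient of z^2 in 4·tan(3z) is 0 and in 3·cos(2z) is -6.
Lower-order terms cancel with the polynomial part, so the numerator is (-6)·z^2 + o(z^2), and the limit is (-6)/(1) = -6.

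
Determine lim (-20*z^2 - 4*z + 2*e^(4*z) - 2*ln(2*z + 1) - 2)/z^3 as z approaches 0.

Substitution gives 0/0 (the numerator vanishes to order 3).
Expand each term to order z^3: the coefficient of z^3 in -2·ln(1 + 2z) is -16/3 and in 2·e^(4z) is 64/3.
Lower-order terms cancel with the polynomial part, so the numerator is (16)·z^3 + o(z^3), and the limit is (16)/(1) = 16.

16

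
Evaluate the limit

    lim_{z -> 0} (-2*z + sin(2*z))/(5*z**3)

Direct substitution gives 0/0.
Apply L'Hôpital: lim (2*cos(2*z) - 2)/(15*z^2), still 0/0.
Apply L'Hôpital: lim (-4*sin(2*z))/(30*z), still 0/0.
After 3 applications of L'Hôpital's rule the quotient is (-8*cos(2*z))/(30); substituting z = 0 gives -4/15.

-4/15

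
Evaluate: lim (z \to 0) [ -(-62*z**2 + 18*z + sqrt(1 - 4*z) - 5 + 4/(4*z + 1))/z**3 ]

260

Substitution gives 0/0 (the numerator vanishes to order 3).
Expand each term to order z^3: the coefficient of z^3 in √(1 - 4z) is -4 and in 4·1/(1 + 4z) is -256.
Lower-order terms cancel with the polynomial part, so the numerator is (-260)·z^3 + o(z^3), and the limit is (-260)/(-1) = 260.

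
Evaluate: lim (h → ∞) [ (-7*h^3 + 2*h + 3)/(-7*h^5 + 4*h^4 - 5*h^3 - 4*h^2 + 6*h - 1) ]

The denominator has degree 5 and the numerator degree 3. Dividing numerator and denominator by h^5 sends every term to 0 except the leading denominator term, so the limit is 0.

0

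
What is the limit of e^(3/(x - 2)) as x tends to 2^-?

As x → 2⁻, 3/(x - 2) → −∞, so e^(3/(x - 2)) → 0.

0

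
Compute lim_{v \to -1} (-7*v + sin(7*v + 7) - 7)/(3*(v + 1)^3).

Direct substitution gives 0/0.
Apply L'Hôpital: lim (7*cos(7*v + 7) - 7)/(9*(v + 1)^2), still 0/0.
Apply L'Hôpital: lim (-49*sin(7*v + 7))/(18*v + 18), still 0/0.
After 3 applications of L'Hôpital's rule the quotient is (-343*cos(7*v + 7))/(18); substituting v = -1 gives -343/18.

-343/18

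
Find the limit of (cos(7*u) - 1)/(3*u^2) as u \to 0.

-49/6

Direct substitution gives 0/0.
Apply L'Hôpital: lim (-7*sin(7*u))/(6*u), still 0/0.
After 2 applications of L'Hôpital's rule the quotient is (-49*cos(7*u))/(6); substituting u = 0 gives -49/6.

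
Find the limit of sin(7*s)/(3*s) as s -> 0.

7/3

Substitution gives 0/0.
Write it as (7/3)·sin(7s)/(7s); since sin(u)/u → 1, the limit is 7/3.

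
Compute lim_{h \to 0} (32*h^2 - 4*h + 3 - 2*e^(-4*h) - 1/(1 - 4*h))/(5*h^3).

Substitution gives 0/0; apply L'Hôpital's rule 3 times.
After differentiating numerator and denominator 3 times the quotient is (128*e^(-4*h) - 384/(4*h - 1)^4)/(30); at h = 0 this is -128/15.

-128/15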